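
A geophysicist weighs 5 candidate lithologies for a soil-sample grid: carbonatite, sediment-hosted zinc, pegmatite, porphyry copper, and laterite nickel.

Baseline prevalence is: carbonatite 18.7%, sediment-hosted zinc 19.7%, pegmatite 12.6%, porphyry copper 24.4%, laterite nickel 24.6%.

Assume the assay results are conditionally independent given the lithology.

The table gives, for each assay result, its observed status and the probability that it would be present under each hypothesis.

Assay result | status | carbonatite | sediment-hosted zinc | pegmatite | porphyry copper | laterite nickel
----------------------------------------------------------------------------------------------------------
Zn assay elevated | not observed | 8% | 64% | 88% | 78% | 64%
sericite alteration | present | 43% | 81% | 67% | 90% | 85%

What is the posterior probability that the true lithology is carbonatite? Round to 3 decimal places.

0.279

Multiply each prior by the joint likelihood of the assay result pattern (using 1 − P(present | H) for each absent assay result):
  carbonatite: 0.187 × (1 − 0.08) × 0.43 = 0.073977
  sediment-hosted zinc: 0.197 × (1 − 0.64) × 0.81 = 0.057445
  pegmatite: 0.126 × (1 − 0.88) × 0.67 = 0.01013
  porphyry copper: 0.244 × (1 − 0.78) × 0.90 = 0.048312
  laterite nickel: 0.246 × (1 − 0.64) × 0.85 = 0.075276
Normalizing constant Z = 0.073977 + 0.057445 + 0.01013 + 0.048312 + 0.075276 = 0.26514.
P(carbonatite | evidence) = 0.073977 / 0.26514 ≈ 0.279.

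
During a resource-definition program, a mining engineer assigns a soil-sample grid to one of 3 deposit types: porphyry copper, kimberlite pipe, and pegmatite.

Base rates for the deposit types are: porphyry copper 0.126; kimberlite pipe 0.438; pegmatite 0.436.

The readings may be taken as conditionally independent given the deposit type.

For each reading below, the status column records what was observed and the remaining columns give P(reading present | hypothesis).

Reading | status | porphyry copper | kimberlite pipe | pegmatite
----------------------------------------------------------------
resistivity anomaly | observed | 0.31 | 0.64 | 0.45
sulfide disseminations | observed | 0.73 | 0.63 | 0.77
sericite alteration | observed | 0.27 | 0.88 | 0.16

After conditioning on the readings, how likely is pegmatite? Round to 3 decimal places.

0.129

Multiply each prior by the joint likelihood of the reading pattern:
  porphyry copper: 0.126 × 0.31 × 0.73 × 0.27 = 0.0076987
  kimberlite pipe: 0.438 × 0.64 × 0.63 × 0.88 = 0.15541
  pegmatite: 0.436 × 0.45 × 0.77 × 0.16 = 0.024172
The unnormalized weights sum to 0.18728.
P(pegmatite | evidence) = 0.024172 / 0.18728 ≈ 0.129.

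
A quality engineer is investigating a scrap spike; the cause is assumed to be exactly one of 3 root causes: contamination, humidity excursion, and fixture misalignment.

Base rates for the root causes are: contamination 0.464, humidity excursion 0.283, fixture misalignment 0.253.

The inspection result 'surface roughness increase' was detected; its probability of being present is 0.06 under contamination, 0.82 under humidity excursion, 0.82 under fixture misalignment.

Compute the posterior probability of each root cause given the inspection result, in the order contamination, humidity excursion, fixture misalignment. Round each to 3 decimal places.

0.060, 0.497, 0.444

Multiply each prior by the likelihood of the inspection result:
  contamination: 0.464 × 0.06 = 0.02784
  humidity excursion: 0.283 × 0.82 = 0.23206
  fixture misalignment: 0.253 × 0.82 = 0.20746
Marginal likelihood of the evidence = 0.46736.
P(contamination | evidence) = 0.02784 / 0.46736 ≈ 0.060
P(humidity excursion | evidence) = 0.23206 / 0.46736 ≈ 0.497
P(fixture misalignment | evidence) = 0.20746 / 0.46736 ≈ 0.444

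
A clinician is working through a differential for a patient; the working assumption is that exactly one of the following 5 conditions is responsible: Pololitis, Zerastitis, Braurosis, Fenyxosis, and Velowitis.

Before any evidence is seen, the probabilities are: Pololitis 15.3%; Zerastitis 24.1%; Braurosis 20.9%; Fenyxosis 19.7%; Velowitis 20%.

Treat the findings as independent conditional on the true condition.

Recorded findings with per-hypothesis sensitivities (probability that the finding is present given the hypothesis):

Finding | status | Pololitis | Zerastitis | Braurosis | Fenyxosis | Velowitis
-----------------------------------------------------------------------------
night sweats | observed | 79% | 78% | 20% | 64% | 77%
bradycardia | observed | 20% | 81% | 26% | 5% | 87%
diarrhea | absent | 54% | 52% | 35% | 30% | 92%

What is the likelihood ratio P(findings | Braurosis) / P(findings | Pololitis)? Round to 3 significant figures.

Joint likelihood of the evidence pattern under each hypothesis (using 1 − P(present | H) for each absent finding):
  Braurosis: 0.20 × 0.26 × (1 − 0.35) = 0.0338
  Pololitis: 0.79 × 0.20 × (1 − 0.54) = 0.07268
Bayes factor = 0.0338 / 0.07268 ≈ 0.465

0.465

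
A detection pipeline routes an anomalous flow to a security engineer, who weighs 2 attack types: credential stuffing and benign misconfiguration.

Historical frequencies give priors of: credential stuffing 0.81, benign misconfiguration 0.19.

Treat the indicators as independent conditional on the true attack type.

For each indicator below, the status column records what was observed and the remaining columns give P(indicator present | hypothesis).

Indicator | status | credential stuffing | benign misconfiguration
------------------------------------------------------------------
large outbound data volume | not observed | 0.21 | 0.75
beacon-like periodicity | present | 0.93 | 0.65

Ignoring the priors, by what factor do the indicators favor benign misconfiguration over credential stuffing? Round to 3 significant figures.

Take the product of per-indicator likelihoods under each hypothesis (using 1 − P(present | H) for each absent indicator), then divide.
  benign misconfiguration: (1 − 0.75) × 0.65 = 0.1625
  credential stuffing: (1 − 0.21) × 0.93 = 0.7347
Bayes factor = 0.1625 / 0.7347 ≈ 0.221

0.221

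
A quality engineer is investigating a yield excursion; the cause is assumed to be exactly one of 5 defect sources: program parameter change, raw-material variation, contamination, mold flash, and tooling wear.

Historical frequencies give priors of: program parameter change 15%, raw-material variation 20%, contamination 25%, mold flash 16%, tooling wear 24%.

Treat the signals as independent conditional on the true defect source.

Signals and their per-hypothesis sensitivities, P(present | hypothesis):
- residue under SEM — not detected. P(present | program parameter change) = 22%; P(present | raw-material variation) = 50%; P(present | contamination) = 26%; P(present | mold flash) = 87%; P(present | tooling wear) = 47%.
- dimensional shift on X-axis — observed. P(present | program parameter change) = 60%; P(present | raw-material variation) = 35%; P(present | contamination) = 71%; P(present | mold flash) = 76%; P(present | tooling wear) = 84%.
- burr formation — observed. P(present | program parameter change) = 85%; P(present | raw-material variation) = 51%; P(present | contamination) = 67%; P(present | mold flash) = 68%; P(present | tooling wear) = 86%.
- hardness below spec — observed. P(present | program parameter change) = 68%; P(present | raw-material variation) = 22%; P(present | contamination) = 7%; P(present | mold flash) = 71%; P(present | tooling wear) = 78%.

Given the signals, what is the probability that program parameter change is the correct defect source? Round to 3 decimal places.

0.312

Multiply each prior by the joint likelihood of the signal pattern (using 1 − P(present | H) for each absent signal):
  program parameter change: 0.15 × (1 − 0.22) × 0.60 × 0.85 × 0.68 = 0.040576
  raw-material variation: 0.20 × (1 − 0.50) × 0.35 × 0.51 × 0.22 = 0.003927
  contamination: 0.25 × (1 − 0.26) × 0.71 × 0.67 × 0.07 = 0.0061603
  mold flash: 0.16 × (1 − 0.87) × 0.76 × 0.68 × 0.71 = 0.0076321
  tooling wear: 0.24 × (1 − 0.47) × 0.84 × 0.86 × 0.78 = 0.071674
Normalizing constant Z = 0.040576 + 0.003927 + 0.0061603 + 0.0076321 + 0.071674 = 0.12997.
P(program parameter change | evidence) = 0.040576 / 0.12997 ≈ 0.312.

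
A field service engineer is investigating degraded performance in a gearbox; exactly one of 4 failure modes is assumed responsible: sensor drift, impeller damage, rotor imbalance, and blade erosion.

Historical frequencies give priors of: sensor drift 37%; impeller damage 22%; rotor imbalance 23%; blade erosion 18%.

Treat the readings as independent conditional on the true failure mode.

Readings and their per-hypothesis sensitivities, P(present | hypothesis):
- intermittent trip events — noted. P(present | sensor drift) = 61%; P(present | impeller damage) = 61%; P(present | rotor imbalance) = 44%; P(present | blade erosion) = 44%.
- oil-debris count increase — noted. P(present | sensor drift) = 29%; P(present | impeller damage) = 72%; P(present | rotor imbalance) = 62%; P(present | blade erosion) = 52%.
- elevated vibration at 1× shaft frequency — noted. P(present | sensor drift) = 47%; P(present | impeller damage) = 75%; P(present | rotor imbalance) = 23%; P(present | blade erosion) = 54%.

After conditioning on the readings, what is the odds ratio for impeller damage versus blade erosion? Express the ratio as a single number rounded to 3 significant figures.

Unnormalized posterior weight (prior times the reading likelihoods) for each of the two hypotheses:
  impeller damage: 0.22 × 0.61 × 0.72 × 0.75 = 0.072468
  blade erosion: 0.18 × 0.44 × 0.52 × 0.54 = 0.022239
Posterior odds = 0.072468 / 0.022239 ≈ 3.26.

3.26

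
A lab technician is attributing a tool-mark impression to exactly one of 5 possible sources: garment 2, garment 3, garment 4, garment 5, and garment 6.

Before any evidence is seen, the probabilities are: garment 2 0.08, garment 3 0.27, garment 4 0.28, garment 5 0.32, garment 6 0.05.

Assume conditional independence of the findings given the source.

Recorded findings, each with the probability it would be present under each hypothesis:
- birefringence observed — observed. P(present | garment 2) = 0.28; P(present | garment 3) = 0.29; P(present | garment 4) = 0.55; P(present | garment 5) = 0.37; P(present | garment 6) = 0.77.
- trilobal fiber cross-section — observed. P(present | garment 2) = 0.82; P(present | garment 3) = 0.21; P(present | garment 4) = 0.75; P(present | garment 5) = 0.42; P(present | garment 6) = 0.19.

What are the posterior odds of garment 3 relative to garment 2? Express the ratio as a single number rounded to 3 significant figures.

Unnormalized posterior weight (prior times the finding likelihoods) for each of the two hypotheses:
  garment 3: 0.27 × 0.29 × 0.21 = 0.016443
  garment 2: 0.08 × 0.28 × 0.82 = 0.018368
Odds(garment 3 : garment 2) = 0.016443 / 0.018368 ≈ 0.895.

0.895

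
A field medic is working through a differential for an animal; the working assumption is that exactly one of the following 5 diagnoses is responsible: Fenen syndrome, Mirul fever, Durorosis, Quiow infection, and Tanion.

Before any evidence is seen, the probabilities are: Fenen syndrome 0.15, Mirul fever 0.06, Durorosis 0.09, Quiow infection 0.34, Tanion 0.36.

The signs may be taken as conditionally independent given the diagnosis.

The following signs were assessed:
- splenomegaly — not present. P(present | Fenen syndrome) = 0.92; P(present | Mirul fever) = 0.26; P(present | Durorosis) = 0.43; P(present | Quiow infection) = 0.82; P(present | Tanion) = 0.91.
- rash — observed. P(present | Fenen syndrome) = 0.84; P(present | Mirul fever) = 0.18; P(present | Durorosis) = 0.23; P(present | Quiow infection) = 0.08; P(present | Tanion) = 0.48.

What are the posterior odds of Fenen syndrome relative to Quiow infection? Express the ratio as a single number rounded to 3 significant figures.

The normalizing constant cancels in an odds ratio, so compute prior × likelihood for the two hypotheses only (using 1 − P(present | H) for each absent sign):
  Fenen syndrome: 0.15 × (1 − 0.92) × 0.84 = 0.01008
  Quiow infection: 0.34 × (1 − 0.82) × 0.08 = 0.004896
Odds(Fenen syndrome : Quiow infection) = 0.01008 / 0.004896 ≈ 2.06.

2.06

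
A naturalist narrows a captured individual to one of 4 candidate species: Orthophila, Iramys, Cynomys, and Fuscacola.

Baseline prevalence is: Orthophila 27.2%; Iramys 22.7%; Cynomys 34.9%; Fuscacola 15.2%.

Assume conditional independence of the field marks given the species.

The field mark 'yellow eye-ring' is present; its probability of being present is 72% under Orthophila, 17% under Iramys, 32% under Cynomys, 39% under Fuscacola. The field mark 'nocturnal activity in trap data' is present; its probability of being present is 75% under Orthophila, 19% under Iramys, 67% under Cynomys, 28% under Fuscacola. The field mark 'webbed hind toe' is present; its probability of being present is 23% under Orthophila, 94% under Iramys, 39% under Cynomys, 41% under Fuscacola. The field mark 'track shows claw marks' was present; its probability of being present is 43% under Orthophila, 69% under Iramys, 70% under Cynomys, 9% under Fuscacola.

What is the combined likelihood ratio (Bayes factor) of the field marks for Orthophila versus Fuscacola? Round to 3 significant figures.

Take the product of per-field mark likelihoods under each hypothesis, then divide.
  Orthophila: 0.72 × 0.75 × 0.23 × 0.43 = 0.053406
  Fuscacola: 0.39 × 0.28 × 0.41 × 0.09 = 0.0040295
Bayes factor = 0.053406 / 0.0040295 ≈ 13.3

13.3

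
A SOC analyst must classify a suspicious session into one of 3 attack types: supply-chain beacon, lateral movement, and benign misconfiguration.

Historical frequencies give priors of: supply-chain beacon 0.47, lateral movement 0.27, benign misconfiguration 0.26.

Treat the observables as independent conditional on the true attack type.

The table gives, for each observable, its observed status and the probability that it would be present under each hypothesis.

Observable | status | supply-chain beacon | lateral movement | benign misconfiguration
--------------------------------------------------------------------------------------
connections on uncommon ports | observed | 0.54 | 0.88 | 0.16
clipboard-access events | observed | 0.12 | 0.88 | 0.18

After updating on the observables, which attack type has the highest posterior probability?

lateral movement

By Bayes' rule with conditional independence, the unnormalized weight for each hypothesis is prior × ∏ likelihoods:
  supply-chain beacon: 0.47 × 0.54 × 0.12 = 0.030456
  lateral movement: 0.27 × 0.88 × 0.88 = 0.20909
  benign misconfiguration: 0.26 × 0.16 × 0.18 = 0.007488
Marginal likelihood of the evidence = 0.24703.
P(supply-chain beacon | evidence) ≈ 0.030456 / 0.24703 ≈ 0.123
P(lateral movement | evidence) ≈ 0.20909 / 0.24703 ≈ 0.846
P(benign misconfiguration | evidence) ≈ 0.007488 / 0.24703 ≈ 0.030
The largest is 0.846, so lateral movement is most probable.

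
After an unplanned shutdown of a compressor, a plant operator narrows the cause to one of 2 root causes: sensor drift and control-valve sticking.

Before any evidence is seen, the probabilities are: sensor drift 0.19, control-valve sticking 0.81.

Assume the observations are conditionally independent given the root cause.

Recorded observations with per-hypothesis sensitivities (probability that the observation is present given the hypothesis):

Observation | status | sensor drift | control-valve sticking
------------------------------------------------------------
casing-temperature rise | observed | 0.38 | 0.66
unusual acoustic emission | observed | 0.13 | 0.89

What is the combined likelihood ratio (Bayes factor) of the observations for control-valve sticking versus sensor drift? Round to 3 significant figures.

11.9

Joint likelihood of the evidence pattern under each hypothesis:
  control-valve sticking: 0.66 × 0.89 = 0.5874
  sensor drift: 0.38 × 0.13 = 0.0494
Bayes factor = 0.5874 / 0.0494 ≈ 11.9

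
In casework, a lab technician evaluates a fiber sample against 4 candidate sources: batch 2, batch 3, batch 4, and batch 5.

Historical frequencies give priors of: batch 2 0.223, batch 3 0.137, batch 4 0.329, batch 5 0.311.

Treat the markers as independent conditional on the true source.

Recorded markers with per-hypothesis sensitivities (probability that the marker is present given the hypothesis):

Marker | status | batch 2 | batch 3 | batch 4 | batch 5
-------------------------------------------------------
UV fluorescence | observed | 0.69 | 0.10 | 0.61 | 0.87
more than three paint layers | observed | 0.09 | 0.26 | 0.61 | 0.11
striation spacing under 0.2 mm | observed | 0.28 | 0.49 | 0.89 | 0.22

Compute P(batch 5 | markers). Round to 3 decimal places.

0.054

For each hypothesis, the unnormalized posterior weight is prior × product of the marker likelihoods:
  batch 2: 0.223 × 0.69 × 0.09 × 0.28 = 0.0038775
  batch 3: 0.137 × 0.10 × 0.26 × 0.49 = 0.0017454
  batch 4: 0.329 × 0.61 × 0.61 × 0.89 = 0.10895
  batch 5: 0.311 × 0.87 × 0.11 × 0.22 = 0.0065478
Marginal likelihood of the evidence = 0.12113.
P(batch 5 | evidence) = 0.0065478 / 0.12113 ≈ 0.054.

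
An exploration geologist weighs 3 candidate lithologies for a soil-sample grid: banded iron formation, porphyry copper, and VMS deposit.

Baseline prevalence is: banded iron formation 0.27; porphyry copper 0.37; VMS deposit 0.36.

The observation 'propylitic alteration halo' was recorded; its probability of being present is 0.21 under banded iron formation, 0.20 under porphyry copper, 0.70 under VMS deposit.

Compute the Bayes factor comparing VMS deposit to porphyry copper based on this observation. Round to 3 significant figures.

Likelihood of this observation under each hypothesis:
  VMS deposit: 0.7
  porphyry copper: 0.2
Bayes factor = 0.7 / 0.2 ≈ 3.50

3.50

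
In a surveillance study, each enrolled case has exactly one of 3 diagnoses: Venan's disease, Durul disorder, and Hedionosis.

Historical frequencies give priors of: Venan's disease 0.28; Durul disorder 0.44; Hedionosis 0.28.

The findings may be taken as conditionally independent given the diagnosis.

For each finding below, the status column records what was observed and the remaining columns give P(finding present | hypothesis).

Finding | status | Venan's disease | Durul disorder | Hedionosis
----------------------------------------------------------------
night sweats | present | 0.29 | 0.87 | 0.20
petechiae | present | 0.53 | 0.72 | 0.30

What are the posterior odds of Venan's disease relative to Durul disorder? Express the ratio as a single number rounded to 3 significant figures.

Posterior odds equal prior odds times the likelihood ratio; only the two competing hypotheses matter.
  Venan's disease: 0.28 × 0.29 × 0.53 = 0.043036
  Durul disorder: 0.44 × 0.87 × 0.72 = 0.27562
Posterior odds = 0.043036 / 0.27562 ≈ 0.156.

0.156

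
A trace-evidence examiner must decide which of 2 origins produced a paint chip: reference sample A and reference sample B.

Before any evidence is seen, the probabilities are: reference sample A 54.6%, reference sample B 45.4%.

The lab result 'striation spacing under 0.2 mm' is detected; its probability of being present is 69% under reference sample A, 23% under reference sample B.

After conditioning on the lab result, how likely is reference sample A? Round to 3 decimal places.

0.783

By Bayes' rule, the unnormalized weight for each hypothesis is prior × likelihood:
  reference sample A: 0.546 × 0.69 = 0.37674
  reference sample B: 0.454 × 0.23 = 0.10442
Marginal likelihood of the evidence = 0.48116.
P(reference sample A | evidence) = 0.37674 / 0.48116 ≈ 0.783.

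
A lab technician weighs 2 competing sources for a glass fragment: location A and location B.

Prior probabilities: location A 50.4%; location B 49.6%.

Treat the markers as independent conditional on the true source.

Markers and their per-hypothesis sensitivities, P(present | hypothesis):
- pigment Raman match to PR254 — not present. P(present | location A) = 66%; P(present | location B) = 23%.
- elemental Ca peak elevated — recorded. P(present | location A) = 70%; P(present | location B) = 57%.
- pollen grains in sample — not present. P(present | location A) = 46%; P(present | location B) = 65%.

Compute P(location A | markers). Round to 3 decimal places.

Multiply each prior by the joint likelihood of the marker pattern (using 1 − P(present | H) for each absent marker):
  location A: 0.504 × (1 − 0.66) × 0.70 × (1 − 0.46) = 0.064774
  location B: 0.496 × (1 − 0.23) × 0.57 × (1 − 0.65) = 0.076193
Normalizing constant Z = 0.064774 + 0.076193 = 0.14097.
P(location A | evidence) = 0.064774 / 0.14097 ≈ 0.459.

0.459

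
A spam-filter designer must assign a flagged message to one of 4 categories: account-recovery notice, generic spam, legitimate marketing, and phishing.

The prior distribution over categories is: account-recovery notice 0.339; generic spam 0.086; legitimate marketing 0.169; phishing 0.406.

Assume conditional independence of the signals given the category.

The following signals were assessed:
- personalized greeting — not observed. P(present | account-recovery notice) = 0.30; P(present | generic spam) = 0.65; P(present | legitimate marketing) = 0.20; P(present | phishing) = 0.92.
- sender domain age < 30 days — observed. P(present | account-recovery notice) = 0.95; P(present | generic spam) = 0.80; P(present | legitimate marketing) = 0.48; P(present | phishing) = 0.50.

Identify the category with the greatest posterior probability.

For each hypothesis, the unnormalized posterior weight is prior × product of the signal likelihoods (using 1 − P(present | H) for each absent signal):
  account-recovery notice: 0.339 × (1 − 0.30) × 0.95 = 0.22543
  generic spam: 0.086 × (1 − 0.65) × 0.80 = 0.02408
  legitimate marketing: 0.169 × (1 − 0.20) × 0.48 = 0.064896
  phishing: 0.406 × (1 − 0.92) × 0.50 = 0.01624
The unnormalized weights sum to 0.33065.
P(account-recovery notice | evidence) ≈ 0.22543 / 0.33065 ≈ 0.682
P(generic spam | evidence) ≈ 0.02408 / 0.33065 ≈ 0.073
P(legitimate marketing | evidence) ≈ 0.064896 / 0.33065 ≈ 0.196
P(phishing | evidence) ≈ 0.01624 / 0.33065 ≈ 0.049
The largest is 0.682, so account-recovery notice is most probable.

account-recovery notice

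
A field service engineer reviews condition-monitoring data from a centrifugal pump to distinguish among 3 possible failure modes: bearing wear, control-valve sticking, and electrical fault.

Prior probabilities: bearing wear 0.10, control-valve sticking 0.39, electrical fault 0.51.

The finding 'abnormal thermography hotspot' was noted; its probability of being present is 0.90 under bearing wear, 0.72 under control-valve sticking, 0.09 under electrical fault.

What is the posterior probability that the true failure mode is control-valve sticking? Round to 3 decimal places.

For each hypothesis, the unnormalized posterior weight is prior × likelihood:
  bearing wear: 0.10 × 0.90 = 0.09
  control-valve sticking: 0.39 × 0.72 = 0.2808
  electrical fault: 0.51 × 0.09 = 0.0459
Normalizing constant Z = 0.09 + 0.2808 + 0.0459 = 0.4167.
P(control-valve sticking | evidence) = 0.2808 / 0.4167 ≈ 0.674.

0.674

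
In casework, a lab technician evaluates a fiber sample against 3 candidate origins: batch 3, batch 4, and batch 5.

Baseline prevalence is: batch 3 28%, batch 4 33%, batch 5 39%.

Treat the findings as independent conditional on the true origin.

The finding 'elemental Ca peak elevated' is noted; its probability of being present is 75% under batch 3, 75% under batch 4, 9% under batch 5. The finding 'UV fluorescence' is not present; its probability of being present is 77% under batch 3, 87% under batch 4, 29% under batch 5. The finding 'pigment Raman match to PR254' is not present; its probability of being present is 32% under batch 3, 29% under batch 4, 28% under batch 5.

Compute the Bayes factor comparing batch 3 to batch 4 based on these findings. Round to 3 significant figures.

1.69

Joint likelihood of the evidence pattern under each hypothesis (using 1 − P(present | H) for each absent finding):
  batch 3: 0.75 × (1 − 0.77) × (1 − 0.32) = 0.1173
  batch 4: 0.75 × (1 − 0.87) × (1 − 0.29) = 0.069225
Bayes factor = 0.1173 / 0.069225 ≈ 1.69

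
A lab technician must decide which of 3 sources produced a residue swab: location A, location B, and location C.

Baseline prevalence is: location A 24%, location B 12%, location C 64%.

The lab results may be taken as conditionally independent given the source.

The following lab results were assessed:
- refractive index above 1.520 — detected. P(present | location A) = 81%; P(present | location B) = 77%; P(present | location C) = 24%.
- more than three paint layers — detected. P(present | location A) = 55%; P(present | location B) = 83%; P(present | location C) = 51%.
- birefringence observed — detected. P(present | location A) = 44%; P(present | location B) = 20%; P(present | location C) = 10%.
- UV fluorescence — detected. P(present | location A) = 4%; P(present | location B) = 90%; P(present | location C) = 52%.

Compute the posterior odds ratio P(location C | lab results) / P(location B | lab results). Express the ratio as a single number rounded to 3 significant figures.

Posterior odds equal prior odds times the likelihood ratio; only the two competing hypotheses matter.
  location C: 0.64 × 0.24 × 0.51 × 0.10 × 0.52 = 0.0040735
  location B: 0.12 × 0.77 × 0.83 × 0.20 × 0.90 = 0.013805
Posterior odds = 0.0040735 / 0.013805 ≈ 0.295.

0.295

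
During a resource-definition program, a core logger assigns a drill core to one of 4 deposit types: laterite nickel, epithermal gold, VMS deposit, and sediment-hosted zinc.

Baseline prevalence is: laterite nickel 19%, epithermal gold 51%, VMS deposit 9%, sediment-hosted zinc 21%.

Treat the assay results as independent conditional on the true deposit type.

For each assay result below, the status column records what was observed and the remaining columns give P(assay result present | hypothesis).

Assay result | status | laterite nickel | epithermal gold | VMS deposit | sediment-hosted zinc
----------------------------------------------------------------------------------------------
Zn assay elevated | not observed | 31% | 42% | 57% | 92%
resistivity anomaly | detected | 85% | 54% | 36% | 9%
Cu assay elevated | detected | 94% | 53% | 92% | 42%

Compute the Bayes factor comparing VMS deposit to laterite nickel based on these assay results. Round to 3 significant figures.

0.258

Joint likelihood of the assay result pattern under each hypothesis (using 1 − P(present | H) for each absent assay result):
  VMS deposit: (1 − 0.57) × 0.36 × 0.92 = 0.14242
  laterite nickel: (1 − 0.31) × 0.85 × 0.94 = 0.55131
Bayes factor = 0.14242 / 0.55131 ≈ 0.258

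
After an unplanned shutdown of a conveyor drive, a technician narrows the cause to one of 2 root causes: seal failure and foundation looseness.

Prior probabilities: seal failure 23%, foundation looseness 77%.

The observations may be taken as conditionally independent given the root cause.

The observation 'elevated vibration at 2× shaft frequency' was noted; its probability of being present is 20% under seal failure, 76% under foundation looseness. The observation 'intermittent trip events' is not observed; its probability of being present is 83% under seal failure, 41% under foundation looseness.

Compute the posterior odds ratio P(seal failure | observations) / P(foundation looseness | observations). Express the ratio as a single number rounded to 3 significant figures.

0.0226

The normalizing constant cancels in an odds ratio, so compute prior × likelihood for the two hypotheses only (using 1 − P(present | H) for each absent observation):
  seal failure: 0.23 × 0.20 × (1 − 0.83) = 0.00782
  foundation looseness: 0.77 × 0.76 × (1 − 0.41) = 0.34527
Posterior odds = 0.00782 / 0.34527 ≈ 0.0226.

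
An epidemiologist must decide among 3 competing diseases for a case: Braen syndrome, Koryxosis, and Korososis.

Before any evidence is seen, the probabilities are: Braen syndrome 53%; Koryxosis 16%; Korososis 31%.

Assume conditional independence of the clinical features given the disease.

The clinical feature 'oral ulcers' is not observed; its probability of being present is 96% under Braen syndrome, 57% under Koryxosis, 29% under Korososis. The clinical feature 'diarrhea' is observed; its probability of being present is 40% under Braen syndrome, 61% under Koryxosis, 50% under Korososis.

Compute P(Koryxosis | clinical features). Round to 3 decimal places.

For each hypothesis, the unnormalized posterior weight is prior × product of the clinical feature likelihoods (using 1 − P(present | H) for each absent clinical feature):
  Braen syndrome: 0.53 × (1 − 0.96) × 0.40 = 0.00848
  Koryxosis: 0.16 × (1 − 0.57) × 0.61 = 0.041968
  Korososis: 0.31 × (1 − 0.29) × 0.50 = 0.11005
The unnormalized weights sum to 0.1605.
P(Koryxosis | evidence) = 0.041968 / 0.1605 ≈ 0.261.

0.261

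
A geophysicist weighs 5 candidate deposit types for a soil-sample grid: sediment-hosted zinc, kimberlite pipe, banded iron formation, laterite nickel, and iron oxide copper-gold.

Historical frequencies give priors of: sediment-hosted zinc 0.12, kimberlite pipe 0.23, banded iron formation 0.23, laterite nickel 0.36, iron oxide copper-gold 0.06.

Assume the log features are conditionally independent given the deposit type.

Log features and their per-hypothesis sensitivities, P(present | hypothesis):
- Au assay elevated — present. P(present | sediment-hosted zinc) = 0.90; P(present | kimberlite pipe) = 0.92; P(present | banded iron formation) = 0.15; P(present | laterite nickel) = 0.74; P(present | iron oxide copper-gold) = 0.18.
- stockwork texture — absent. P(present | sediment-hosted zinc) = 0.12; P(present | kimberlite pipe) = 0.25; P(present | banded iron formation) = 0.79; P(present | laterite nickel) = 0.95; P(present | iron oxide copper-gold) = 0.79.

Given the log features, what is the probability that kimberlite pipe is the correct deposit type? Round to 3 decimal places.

By Bayes' rule with conditional independence, the unnormalized weight for each hypothesis is prior × ∏ likelihoods (using 1 − P(present | H) for each absent log feature):
  sediment-hosted zinc: 0.12 × 0.90 × (1 − 0.12) = 0.09504
  kimberlite pipe: 0.23 × 0.92 × (1 − 0.25) = 0.1587
  banded iron formation: 0.23 × 0.15 × (1 − 0.79) = 0.007245
  laterite nickel: 0.36 × 0.74 × (1 − 0.95) = 0.01332
  iron oxide copper-gold: 0.06 × 0.18 × (1 − 0.79) = 0.002268
Normalizing constant Z = 0.09504 + 0.1587 + 0.007245 + 0.01332 + 0.002268 = 0.27657.
P(kimberlite pipe | evidence) = 0.1587 / 0.27657 ≈ 0.574.

0.574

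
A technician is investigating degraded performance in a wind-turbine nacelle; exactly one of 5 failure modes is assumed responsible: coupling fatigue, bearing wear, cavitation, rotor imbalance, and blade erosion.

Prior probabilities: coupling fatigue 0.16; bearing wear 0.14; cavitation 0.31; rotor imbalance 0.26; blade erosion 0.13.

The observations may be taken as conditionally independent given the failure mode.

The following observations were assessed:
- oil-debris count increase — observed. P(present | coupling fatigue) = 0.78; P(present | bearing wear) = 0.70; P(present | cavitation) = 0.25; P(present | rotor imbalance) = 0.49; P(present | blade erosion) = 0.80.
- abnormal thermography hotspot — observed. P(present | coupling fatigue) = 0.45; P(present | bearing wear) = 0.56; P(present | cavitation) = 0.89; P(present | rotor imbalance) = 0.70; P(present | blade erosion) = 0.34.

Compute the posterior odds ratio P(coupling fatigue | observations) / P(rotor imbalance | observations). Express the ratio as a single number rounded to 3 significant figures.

The normalizing constant cancels in an odds ratio, so compute prior × likelihood for the two hypotheses only:
  coupling fatigue: 0.16 × 0.78 × 0.45 = 0.05616
  rotor imbalance: 0.26 × 0.49 × 0.70 = 0.08918
Posterior odds = 0.05616 / 0.08918 ≈ 0.630.

0.630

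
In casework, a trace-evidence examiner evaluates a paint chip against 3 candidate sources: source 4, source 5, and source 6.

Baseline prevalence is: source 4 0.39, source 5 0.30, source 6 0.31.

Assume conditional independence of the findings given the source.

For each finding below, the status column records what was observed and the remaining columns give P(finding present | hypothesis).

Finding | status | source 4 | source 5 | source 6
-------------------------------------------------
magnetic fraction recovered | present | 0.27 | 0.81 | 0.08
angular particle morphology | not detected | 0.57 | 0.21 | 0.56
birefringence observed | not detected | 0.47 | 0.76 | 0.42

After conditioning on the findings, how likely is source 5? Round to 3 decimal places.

0.603

Multiply each prior by the joint likelihood of the evidence pattern (using 1 − P(present | H) for each absent finding):
  source 4: 0.39 × 0.27 × (1 − 0.57) × (1 − 0.47) = 0.023998
  source 5: 0.30 × 0.81 × (1 − 0.21) × (1 − 0.76) = 0.046073
  source 6: 0.31 × 0.08 × (1 − 0.56) × (1 − 0.42) = 0.006329
Marginal likelihood of the evidence = 0.0764.
P(source 5 | evidence) = 0.046073 / 0.0764 ≈ 0.603.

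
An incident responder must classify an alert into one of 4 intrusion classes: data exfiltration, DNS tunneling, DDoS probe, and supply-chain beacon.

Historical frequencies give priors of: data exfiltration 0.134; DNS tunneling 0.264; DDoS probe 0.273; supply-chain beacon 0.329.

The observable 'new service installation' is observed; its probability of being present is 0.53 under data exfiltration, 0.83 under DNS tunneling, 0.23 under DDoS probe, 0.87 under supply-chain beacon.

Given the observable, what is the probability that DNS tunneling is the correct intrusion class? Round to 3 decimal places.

Multiply each prior by the likelihood of the observable:
  data exfiltration: 0.134 × 0.53 = 0.07102
  DNS tunneling: 0.264 × 0.83 = 0.21912
  DDoS probe: 0.273 × 0.23 = 0.06279
  supply-chain beacon: 0.329 × 0.87 = 0.28623
Marginal likelihood of the evidence = 0.63916.
P(DNS tunneling | evidence) = 0.21912 / 0.63916 ≈ 0.343.

0.343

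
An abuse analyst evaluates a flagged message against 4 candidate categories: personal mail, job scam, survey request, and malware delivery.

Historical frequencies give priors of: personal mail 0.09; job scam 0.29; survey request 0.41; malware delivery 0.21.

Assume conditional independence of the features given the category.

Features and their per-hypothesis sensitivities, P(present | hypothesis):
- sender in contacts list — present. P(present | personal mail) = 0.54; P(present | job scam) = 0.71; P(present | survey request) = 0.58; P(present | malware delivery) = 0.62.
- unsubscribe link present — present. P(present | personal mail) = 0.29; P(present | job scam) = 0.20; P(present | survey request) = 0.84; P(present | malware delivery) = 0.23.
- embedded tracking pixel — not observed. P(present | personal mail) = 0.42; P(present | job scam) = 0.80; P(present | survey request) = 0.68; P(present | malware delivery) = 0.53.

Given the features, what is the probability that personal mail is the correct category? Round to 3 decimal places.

For each hypothesis, the unnormalized posterior weight is prior × product of the feature likelihoods (using 1 − P(present | H) for each absent feature):
  personal mail: 0.09 × 0.54 × 0.29 × (1 − 0.42) = 0.0081745
  job scam: 0.29 × 0.71 × 0.20 × (1 − 0.80) = 0.008236
  survey request: 0.41 × 0.58 × 0.84 × (1 − 0.68) = 0.063921
  malware delivery: 0.21 × 0.62 × 0.23 × (1 − 0.53) = 0.014075
Marginal likelihood of the evidence = 0.094406.
P(personal mail | evidence) = 0.0081745 / 0.094406 ≈ 0.087.

0.087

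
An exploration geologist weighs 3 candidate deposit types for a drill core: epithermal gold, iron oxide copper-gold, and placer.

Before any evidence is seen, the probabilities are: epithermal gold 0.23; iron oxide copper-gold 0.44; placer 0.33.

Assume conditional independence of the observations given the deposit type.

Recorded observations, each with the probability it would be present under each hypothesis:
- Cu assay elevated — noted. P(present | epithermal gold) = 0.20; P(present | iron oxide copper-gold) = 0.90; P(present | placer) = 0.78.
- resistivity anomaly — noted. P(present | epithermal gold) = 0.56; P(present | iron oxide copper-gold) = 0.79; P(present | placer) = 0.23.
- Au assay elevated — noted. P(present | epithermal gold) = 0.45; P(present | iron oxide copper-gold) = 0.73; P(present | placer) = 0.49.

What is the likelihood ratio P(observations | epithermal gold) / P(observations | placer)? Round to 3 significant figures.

0.573

Take the product of per-observation likelihoods under each hypothesis, then divide.
  epithermal gold: 0.20 × 0.56 × 0.45 = 0.0504
  placer: 0.78 × 0.23 × 0.49 = 0.087906
Bayes factor = 0.0504 / 0.087906 ≈ 0.573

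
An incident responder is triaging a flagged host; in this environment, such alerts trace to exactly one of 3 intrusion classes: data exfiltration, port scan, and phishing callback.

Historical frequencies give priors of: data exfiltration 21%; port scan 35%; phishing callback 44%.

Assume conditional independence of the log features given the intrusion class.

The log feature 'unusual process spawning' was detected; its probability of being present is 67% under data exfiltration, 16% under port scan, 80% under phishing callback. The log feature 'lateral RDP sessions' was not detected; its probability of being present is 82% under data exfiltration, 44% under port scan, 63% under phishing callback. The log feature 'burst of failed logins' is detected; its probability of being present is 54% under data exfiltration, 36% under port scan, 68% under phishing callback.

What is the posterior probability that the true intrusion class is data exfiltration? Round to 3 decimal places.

0.120

For each hypothesis, the unnormalized posterior weight is prior × product of the log feature likelihoods (using 1 − P(present | H) for each absent log feature):
  data exfiltration: 0.21 × 0.67 × (1 − 0.82) × 0.54 = 0.013676
  port scan: 0.35 × 0.16 × (1 − 0.44) × 0.36 = 0.01129
  phishing callback: 0.44 × 0.80 × (1 − 0.63) × 0.68 = 0.088563
The unnormalized weights sum to 0.11353.
P(data exfiltration | evidence) = 0.013676 / 0.11353 ≈ 0.120.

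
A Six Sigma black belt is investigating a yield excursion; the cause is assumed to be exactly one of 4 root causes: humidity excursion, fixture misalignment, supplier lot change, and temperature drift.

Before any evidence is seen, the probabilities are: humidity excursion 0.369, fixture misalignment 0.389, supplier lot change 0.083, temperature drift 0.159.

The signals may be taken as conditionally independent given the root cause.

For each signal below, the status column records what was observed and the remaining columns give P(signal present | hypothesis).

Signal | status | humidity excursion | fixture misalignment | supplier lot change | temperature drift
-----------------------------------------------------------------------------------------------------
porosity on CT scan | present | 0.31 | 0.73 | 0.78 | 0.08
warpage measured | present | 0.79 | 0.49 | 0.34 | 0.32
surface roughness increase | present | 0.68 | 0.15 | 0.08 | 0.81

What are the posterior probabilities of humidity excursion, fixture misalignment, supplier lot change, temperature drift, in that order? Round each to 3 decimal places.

By Bayes' rule with conditional independence, the unnormalized weight for each hypothesis is prior × ∏ likelihoods:
  humidity excursion: 0.369 × 0.31 × 0.79 × 0.68 = 0.06145
  fixture misalignment: 0.389 × 0.73 × 0.49 × 0.15 = 0.020872
  supplier lot change: 0.083 × 0.78 × 0.34 × 0.08 = 0.0017609
  temperature drift: 0.159 × 0.08 × 0.32 × 0.81 = 0.003297
The unnormalized weights sum to 0.08738.
P(humidity excursion | evidence) = 0.06145 / 0.08738 ≈ 0.703
P(fixture misalignment | evidence) = 0.020872 / 0.08738 ≈ 0.239
P(supplier lot change | evidence) = 0.0017609 / 0.08738 ≈ 0.020
P(temperature drift | evidence) = 0.003297 / 0.08738 ≈ 0.038

0.703, 0.239, 0.020, 0.038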